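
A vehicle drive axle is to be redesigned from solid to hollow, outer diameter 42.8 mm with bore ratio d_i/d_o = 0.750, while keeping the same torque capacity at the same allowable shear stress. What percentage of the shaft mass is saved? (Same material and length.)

Equal τ_max and T ⇒ the solid shaft needs d_s³ = d_o³(1−k⁴), so d_s = 42.8·(1−0.750⁴)^(1/3) = 37.70 mm.
Area ratio A_h/A_s = d_o²(1−k²)/d_s² = (1−k²)/(1−k⁴)^(2/3) = 0.5638.
Mass saving = 1 − 0.5638 = 43.6 %.

43.6 %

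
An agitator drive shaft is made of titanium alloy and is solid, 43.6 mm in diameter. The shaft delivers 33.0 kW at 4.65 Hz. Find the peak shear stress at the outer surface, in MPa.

ω = 2π·4.65 = 29.22 rad/s, so T = P/ω = 33.0×10³ / 29.22 = 1129 N·m.
J = πd⁴/32 = π(0.0436)⁴/32 = 3.548×10^-7 m⁴.
τ_max = T·r/J = 1129 × 0.0218 / 3.548×10^-7 = 6.941×10^7 Pa.

69.4 MPa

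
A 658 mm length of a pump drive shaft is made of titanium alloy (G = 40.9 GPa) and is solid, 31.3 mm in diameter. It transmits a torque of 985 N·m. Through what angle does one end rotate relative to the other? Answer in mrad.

168 mrad

J = πd⁴/32 = π(0.0313)⁴/32 = 9.423×10^-8 m⁴.
θ = T·L/(G·J) = 985.0 × 0.658 / (40.9×10⁹ × 9.423×10^-8) = 0.1682 rad.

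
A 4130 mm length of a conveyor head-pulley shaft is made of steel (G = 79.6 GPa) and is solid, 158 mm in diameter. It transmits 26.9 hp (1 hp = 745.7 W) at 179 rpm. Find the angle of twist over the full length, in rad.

ω = 2π·179/60 = 18.74 rad/s, so T = P/ω = 26.9×745.7 / 18.74 = 1070 N·m.
J = πd⁴/32 = π(0.158)⁴/32 = 6.118×10^-5 m⁴.
θ = T·L/(G·J) = 1070 × 4.13 / (79.6×10⁹ × 6.118×10^-5) = 9.075×10^-4 rad.

9.07e-4 rad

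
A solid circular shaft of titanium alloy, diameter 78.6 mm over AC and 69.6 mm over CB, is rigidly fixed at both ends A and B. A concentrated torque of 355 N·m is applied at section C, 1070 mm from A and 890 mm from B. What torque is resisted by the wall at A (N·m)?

204 N·m

Compatibility: T_A·a/J_AC = T_B·b/J_CB with T_A + T_B = T₀.
J_AC = 3.75×10^-6 m⁴, J_CB = 2.30×10^-6 m⁴, so T_A = T₀·(J_AC/a)/((J_AC/a)+(J_CB/b)) = 204.1 N·m, T_B = 150.9 N·m.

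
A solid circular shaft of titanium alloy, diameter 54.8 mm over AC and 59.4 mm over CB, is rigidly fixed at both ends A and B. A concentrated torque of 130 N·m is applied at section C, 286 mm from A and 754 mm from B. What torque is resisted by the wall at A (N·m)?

85.3 N·m

Compatibility: T_A·a/J_AC = T_B·b/J_CB with T_A + T_B = T₀.
J_AC = 8.85×10^-7 m⁴, J_CB = 1.22×10^-6 m⁴, so T_A = T₀·(J_AC/a)/((J_AC/a)+(J_CB/b)) = 85.32 N·m, T_B = 44.68 N·m.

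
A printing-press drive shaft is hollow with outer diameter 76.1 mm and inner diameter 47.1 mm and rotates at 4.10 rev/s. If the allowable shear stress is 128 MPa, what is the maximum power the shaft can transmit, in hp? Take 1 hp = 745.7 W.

326 hp

J = π(d_o⁴ − d_i⁴)/32 = π(0.0761⁴ − 0.0471⁴)/32 = 2.809×10^-6 m⁴.
T_max = τ_allow·J/r = 1.28×10^8 × 2.809×10^-6 / 0.0381 = 9451 N·m.
ω = 2π·4.10 = 25.76 rad/s, so P_max = T_max·ω = 2.435×10^5 W.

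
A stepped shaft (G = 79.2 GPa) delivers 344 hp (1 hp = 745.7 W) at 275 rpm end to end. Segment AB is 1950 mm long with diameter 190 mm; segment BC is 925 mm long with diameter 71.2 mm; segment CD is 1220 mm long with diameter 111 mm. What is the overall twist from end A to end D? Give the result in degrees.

2.99°

ω = 2π·275/60 = 28.80 rad/s, so T = P/ω = 344×745.7 / 28.80 = 8908 N·m.
J_AB = π(0.190)⁴/32 = 1.28×10^-4 m⁴; J_BC = π(0.0712)⁴/32 = 2.52×10^-6 m⁴; J_CD = π(0.111)⁴/32 = 1.49×10^-5 m⁴.
θ = (T/G)·Σ L_i/J_i = (8908/79.2×10⁹)·(1.95/1.28×10^-4 + 0.925/2.52×10^-6 + 1.22/1.49×10^-5) = 0.05216 rad.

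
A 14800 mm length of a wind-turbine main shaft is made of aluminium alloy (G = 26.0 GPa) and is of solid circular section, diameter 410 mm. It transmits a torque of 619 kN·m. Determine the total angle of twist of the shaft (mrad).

127 mrad

J = πd⁴/32 = π(0.410)⁴/32 = 2.774×10^-3 m⁴.
θ = T·L/(G·J) = 619000 × 14.8 / (26.0×10⁹ × 2.774×10^-3) = 0.1270 rad.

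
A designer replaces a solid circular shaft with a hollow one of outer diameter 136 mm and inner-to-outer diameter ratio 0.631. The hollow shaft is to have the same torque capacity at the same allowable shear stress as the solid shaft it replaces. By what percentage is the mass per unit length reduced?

32.5 %

Equal τ_max and T ⇒ the solid shaft needs d_s³ = d_o³(1−k⁴), so d_s = 136·(1−0.631⁴)^(1/3) = 128.4 mm.
Area ratio A_h/A_s = d_o²(1−k²)/d_s² = (1−k²)/(1−k⁴)^(2/3) = 0.6752.
Mass saving = 1 − 0.6752 = 32.5 %.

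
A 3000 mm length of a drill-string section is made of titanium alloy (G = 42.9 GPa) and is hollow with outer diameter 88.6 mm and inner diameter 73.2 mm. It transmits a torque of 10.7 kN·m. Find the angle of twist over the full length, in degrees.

J = π(d_o⁴ − d_i⁴)/32 = π(0.0886⁴ − 0.0732⁴)/32 = 3.231×10^-6 m⁴.
θ = T·L/(G·J) = 10700 × 3.00 / (42.9×10⁹ × 3.231×10^-6) = 0.2316 rad.

13.3°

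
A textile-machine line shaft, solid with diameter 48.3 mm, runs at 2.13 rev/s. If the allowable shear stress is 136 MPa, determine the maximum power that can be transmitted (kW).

J = πd⁴/32 = π(0.0483)⁴/32 = 5.343×10^-7 m⁴.
T_max = τ_allow·J/r = 1.36×10^8 × 5.343×10^-7 / 0.0241 = 3009 N·m.
ω = 2π·2.13 = 13.38 rad/s, so P_max = T_max·ω = 4.027×10^4 W.

40.3 kW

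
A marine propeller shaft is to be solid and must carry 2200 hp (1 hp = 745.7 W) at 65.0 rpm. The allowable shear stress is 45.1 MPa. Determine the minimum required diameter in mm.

301 mm

ω = 2π·65.0/60 = 6.807 rad/s, so T = P/ω = 2200×745.7 / 6.807 = 241000 N·m.
For a solid shaft τ_max = 16T/(πd³), so d = (16T/(π τ_allow))^(1/3) = (16·241000/(π·4.51×10^7))^(1/3) = 0.3008 m.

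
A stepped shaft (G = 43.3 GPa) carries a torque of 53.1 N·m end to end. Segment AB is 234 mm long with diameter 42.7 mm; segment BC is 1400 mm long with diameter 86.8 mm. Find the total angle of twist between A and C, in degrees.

J_AB = π(0.0427)⁴/32 = 3.26×10^-7 m⁴; J_BC = π(0.0868)⁴/32 = 5.57×10^-6 m⁴.
θ = (T/G)·Σ L_i/J_i = (53.10/43.3×10⁹)·(0.234/3.26×10^-7 + 1.40/5.57×10^-6) = 1.187×10^-3 rad.

0.0680°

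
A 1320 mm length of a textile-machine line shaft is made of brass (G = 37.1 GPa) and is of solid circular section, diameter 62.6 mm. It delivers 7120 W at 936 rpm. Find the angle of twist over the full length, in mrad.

ω = 2π·936/60 = 98.02 rad/s, so T = P/ω = 7120 / 98.02 = 72.64 N·m.
J = πd⁴/32 = π(0.0626)⁴/32 = 1.508×10^-6 m⁴.
θ = T·L/(G·J) = 72.64 × 1.32 / (37.1×10⁹ × 1.508×10^-6) = 1.714×10^-3 rad.

1.71 mrad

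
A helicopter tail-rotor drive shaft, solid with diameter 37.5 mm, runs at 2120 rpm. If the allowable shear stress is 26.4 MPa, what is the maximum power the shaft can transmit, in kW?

J = πd⁴/32 = π(0.0375)⁴/32 = 1.941×10^-7 m⁴.
T_max = τ_allow·J/r = 2.64×10^7 × 1.941×10^-7 / 0.0187 = 273.4 N·m.
ω = 2π·2120/60 = 222.0 rad/s, so P_max = T_max·ω = 6.069×10^4 W.

60.7 kW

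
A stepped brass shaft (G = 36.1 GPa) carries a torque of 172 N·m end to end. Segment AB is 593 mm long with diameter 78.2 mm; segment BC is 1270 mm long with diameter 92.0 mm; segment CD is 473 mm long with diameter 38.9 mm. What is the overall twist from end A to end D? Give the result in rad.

J_AB = π(0.0782)⁴/32 = 3.67×10^-6 m⁴; J_BC = π(0.0920)⁴/32 = 7.03×10^-6 m⁴; J_CD = π(0.0389)⁴/32 = 2.25×10^-7 m⁴.
θ = (T/G)·Σ L_i/J_i = (172.0/36.1×10⁹)·(0.593/3.67×10^-6 + 1.27/7.03×10^-6 + 0.473/2.25×10^-7) = 0.01165 rad.

0.0117 rad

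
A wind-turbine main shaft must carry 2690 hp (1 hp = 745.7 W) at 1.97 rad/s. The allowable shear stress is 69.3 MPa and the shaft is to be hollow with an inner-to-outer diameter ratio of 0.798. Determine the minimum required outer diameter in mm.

501 mm

ω = 1.97 rad/s, so T = P/ω = 2690×745.7 / 1.970 = 1.018e6 N·m.
For a hollow shaft with d_i/d_o = 0.798: τ_max = 16T/(π d_o³ (1−k⁴)), so d_o = [16T/(π τ_allow (1−k⁴))]^(1/3) = [16·1.018e6/(π·6.93×10^7·0.5945)]^(1/3) = 0.5012 m.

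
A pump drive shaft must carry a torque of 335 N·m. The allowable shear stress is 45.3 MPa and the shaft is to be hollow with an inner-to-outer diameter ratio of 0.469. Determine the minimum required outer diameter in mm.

34.1 mm

For a hollow shaft with d_i/d_o = 0.469: τ_max = 16T/(π d_o³ (1−k⁴)), so d_o = [16T/(π τ_allow (1−k⁴))]^(1/3) = [16·335.0/(π·4.53×10^7·0.9516)]^(1/3) = 0.03408 m.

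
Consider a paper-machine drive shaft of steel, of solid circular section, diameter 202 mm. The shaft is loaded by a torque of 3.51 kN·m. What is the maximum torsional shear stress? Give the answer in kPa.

J = πd⁴/32 = π(0.202)⁴/32 = 1.635×10^-4 m⁴.
τ_max = T·r/J = 3510 × 0.101 / 1.635×10^-4 = 2.169×10^6 Pa.

2170 kPa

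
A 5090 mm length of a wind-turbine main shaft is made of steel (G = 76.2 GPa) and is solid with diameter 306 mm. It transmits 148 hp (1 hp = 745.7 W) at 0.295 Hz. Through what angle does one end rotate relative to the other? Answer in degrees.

ω = 2π·0.295 = 1.854 rad/s, so T = P/ω = 148×745.7 / 1.854 = 59540 N·m.
J = πd⁴/32 = π(0.306)⁴/32 = 8.608×10^-4 m⁴.
θ = T·L/(G·J) = 59540 × 5.09 / (76.2×10⁹ × 8.608×10^-4) = 4.621×10^-3 rad.

0.265°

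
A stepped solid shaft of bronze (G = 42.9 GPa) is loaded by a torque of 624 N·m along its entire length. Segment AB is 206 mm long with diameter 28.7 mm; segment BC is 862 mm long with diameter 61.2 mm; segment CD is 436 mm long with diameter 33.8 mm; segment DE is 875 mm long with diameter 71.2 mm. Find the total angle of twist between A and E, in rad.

J_AB = π(0.0287)⁴/32 = 6.66×10^-8 m⁴; J_BC = π(0.0612)⁴/32 = 1.38×10^-6 m⁴; J_CD = π(0.0338)⁴/32 = 1.28×10^-7 m⁴; J_DE = π(0.0712)⁴/32 = 2.52×10^-6 m⁴.
θ = (T/G)·Σ L_i/J_i = (624.0/42.9×10⁹)·(0.206/6.66×10^-8 + 0.862/1.38×10^-6 + 0.436/1.28×10^-7 + 0.875/2.52×10^-6) = 0.1086 rad.

0.109 rad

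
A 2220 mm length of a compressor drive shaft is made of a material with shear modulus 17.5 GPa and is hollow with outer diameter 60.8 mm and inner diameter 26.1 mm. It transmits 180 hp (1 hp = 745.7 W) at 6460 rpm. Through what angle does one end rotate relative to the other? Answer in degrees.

ω = 2π·6460/60 = 676.5 rad/s, so T = P/ω = 180×745.7 / 676.5 = 198.4 N·m.
J = π(d_o⁴ − d_i⁴)/32 = π(0.0608⁴ − 0.0261⁴)/32 = 1.296×10^-6 m⁴.
θ = T·L/(G·J) = 198.4 × 2.22 / (17.5×10⁹ × 1.296×10^-6) = 0.01942 rad.

1.11°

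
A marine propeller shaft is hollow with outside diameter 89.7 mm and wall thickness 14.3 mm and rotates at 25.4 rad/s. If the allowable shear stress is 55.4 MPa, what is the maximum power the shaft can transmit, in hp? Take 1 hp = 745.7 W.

210 hp

J = π(d_o⁴ − d_i⁴)/32 = π(0.0897⁴ − 0.0611⁴)/32 = 4.988×10^-6 m⁴.
T_max = τ_allow·J/r = 5.54×10^7 × 4.988×10^-6 / 0.0449 = 6161 N·m.
ω = 25.4 rad/s, so P_max = T_max·ω = 1.565×10^5 W.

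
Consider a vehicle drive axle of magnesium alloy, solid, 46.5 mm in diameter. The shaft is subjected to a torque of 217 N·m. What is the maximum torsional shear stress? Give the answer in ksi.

J = πd⁴/32 = π(0.0465)⁴/32 = 4.590×10^-7 m⁴.
τ_max = T·r/J = 217.0 × 0.0232 / 4.590×10^-7 = 1.099×10^7 Pa.

1.59 ksi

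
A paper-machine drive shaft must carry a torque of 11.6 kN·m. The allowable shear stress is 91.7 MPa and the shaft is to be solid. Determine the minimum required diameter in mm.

86.4 mm

For a solid shaft τ_max = 16T/(πd³), so d = (16T/(π τ_allow))^(1/3) = (16·11600/(π·9.17×10^7))^(1/3) = 0.08637 m.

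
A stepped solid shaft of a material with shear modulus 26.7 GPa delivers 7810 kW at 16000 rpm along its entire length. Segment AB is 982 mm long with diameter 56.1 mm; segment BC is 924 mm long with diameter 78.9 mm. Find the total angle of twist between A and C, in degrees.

12.5°

ω = 2π·16000/60 = 1676 rad/s, so T = P/ω = 7810×10³ / 1676 = 4661 N·m.
J_AB = π(0.0561)⁴/32 = 9.72×10^-7 m⁴; J_BC = π(0.0789)⁴/32 = 3.80×10^-6 m⁴.
θ = (T/G)·Σ L_i/J_i = (4661/26.7×10⁹)·(0.982/9.72×10^-7 + 0.924/3.80×10^-6) = 0.2187 rad.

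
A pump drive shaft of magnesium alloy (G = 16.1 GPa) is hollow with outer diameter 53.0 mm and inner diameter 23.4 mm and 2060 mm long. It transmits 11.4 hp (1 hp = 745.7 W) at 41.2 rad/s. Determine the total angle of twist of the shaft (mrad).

ω = 41.2 rad/s, so T = P/ω = 11.4×745.7 / 41.20 = 206.3 N·m.
J = π(d_o⁴ − d_i⁴)/32 = π(0.0530⁴ − 0.0234⁴)/32 = 7.452×10^-7 m⁴.
θ = T·L/(G·J) = 206.3 × 2.06 / (16.1×10⁹ × 7.452×10^-7) = 0.03543 rad.

35.4 mrad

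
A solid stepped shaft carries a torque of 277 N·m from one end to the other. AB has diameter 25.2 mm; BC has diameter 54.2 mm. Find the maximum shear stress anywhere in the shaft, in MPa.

Under the same torque, τ_max = 16T/(πd³) is largest where d is smallest — segment AB (d = 25.2 mm).
τ_max = 16·277.0/(π·(0.0252)³) = 8.816×10^7 Pa.

88.2 MPa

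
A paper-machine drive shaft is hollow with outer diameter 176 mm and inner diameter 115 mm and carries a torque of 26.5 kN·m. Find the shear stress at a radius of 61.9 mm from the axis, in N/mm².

21.3 N/mm²

J = π(d_o⁴ − d_i⁴)/32 = π(0.176⁴ − 0.115⁴)/32 = 7.703×10^-5 m⁴.
Shear stress varies linearly with radius: τ = T·r/J = 26500 × 0.0619 / 7.703×10^-5 = 2.130×10^7 Pa.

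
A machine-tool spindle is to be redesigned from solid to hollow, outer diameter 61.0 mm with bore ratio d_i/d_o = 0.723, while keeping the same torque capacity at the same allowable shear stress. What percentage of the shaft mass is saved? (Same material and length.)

41.0 %

Equal τ_max and T ⇒ the solid shaft needs d_s³ = d_o³(1−k⁴), so d_s = 61.0·(1−0.723⁴)^(1/3) = 54.84 mm.
Area ratio A_h/A_s = d_o²(1−k²)/d_s² = (1−k²)/(1−k⁴)^(2/3) = 0.5904.
Mass saving = 1 − 0.5904 = 41.0 %.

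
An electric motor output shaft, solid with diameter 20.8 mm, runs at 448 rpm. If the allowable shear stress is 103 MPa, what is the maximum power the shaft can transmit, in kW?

J = πd⁴/32 = π(0.0208)⁴/32 = 1.838×10^-8 m⁴.
T_max = τ_allow·J/r = 1.03×10^8 × 1.838×10^-8 / 0.0104 = 182.0 N·m.
ω = 2π·448/60 = 46.91 rad/s, so P_max = T_max·ω = 8538 W.

8.54 kW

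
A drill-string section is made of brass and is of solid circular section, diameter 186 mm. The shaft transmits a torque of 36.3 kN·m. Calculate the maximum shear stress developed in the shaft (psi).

J = πd⁴/32 = π(0.186)⁴/32 = 1.175×10^-4 m⁴.
τ_max = T·r/J = 36300 × 0.0930 / 1.175×10^-4 = 2.873×10^7 Pa.

4170 psi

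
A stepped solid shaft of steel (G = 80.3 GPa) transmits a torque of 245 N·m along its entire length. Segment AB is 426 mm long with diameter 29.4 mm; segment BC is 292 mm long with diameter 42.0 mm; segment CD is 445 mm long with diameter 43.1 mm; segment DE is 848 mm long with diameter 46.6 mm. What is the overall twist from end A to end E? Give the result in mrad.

J_AB = π(0.0294)⁴/32 = 7.33×10^-8 m⁴; J_BC = π(0.0420)⁴/32 = 3.05×10^-7 m⁴; J_CD = π(0.0431)⁴/32 = 3.39×10^-7 m⁴; J_DE = π(0.0466)⁴/32 = 4.63×10^-7 m⁴.
θ = (T/G)·Σ L_i/J_i = (245.0/80.3×10⁹)·(0.426/7.33×10^-8 + 0.292/3.05×10^-7 + 0.445/3.39×10^-7 + 0.848/4.63×10^-7) = 0.03023 rad.

30.2 mrad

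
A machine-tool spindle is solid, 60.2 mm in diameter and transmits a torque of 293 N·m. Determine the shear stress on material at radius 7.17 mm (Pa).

J = πd⁴/32 = π(0.0602)⁴/32 = 1.289×10^-6 m⁴.
Shear stress varies linearly with radius: τ = T·r/J = 293.0 × 0.00717 / 1.289×10^-6 = 1.629×10^6 Pa.

1.63e6 Pa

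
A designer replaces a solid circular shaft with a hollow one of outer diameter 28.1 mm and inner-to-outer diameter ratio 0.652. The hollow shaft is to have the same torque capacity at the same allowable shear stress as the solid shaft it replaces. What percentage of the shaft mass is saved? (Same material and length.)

Equal τ_max and T ⇒ the solid shaft needs d_s³ = d_o³(1−k⁴), so d_s = 28.1·(1−0.652⁴)^(1/3) = 26.29 mm.
Area ratio A_h/A_s = d_o²(1−k²)/d_s² = (1−k²)/(1−k⁴)^(2/3) = 0.6566.
Mass saving = 1 − 0.6566 = 34.3 %.

34.3 %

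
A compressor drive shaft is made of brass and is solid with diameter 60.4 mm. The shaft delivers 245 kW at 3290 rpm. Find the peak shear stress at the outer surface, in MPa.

16.4 MPa

ω = 2π·3290/60 = 344.5 rad/s, so T = P/ω = 245×10³ / 344.5 = 711.1 N·m.
J = πd⁴/32 = π(0.0604)⁴/32 = 1.307×10^-6 m⁴.
τ_max = T·r/J = 711.1 × 0.0302 / 1.307×10^-6 = 1.644×10^7 Pa.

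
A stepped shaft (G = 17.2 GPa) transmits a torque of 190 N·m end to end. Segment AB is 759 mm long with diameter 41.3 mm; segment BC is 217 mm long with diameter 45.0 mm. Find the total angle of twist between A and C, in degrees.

J_AB = π(0.0413)⁴/32 = 2.86×10^-7 m⁴; J_BC = π(0.0450)⁴/32 = 4.03×10^-7 m⁴.
θ = (T/G)·Σ L_i/J_i = (190.0/17.2×10⁹)·(0.759/2.86×10^-7 + 0.217/4.03×10^-7) = 0.03531 rad.

2.02°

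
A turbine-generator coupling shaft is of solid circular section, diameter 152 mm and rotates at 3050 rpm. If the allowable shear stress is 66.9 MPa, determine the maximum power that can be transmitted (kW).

14700 kW

J = πd⁴/32 = π(0.152)⁴/32 = 5.241×10^-5 m⁴.
T_max = τ_allow·J/r = 6.69×10^7 × 5.241×10^-5 / 0.0760 = 46130 N·m.
ω = 2π·3050/60 = 319.4 rad/s, so P_max = T_max·ω = 1.473×10^7 W.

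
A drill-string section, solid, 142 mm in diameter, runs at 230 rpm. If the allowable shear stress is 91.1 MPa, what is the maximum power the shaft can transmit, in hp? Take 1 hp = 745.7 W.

1650 hp

J = πd⁴/32 = π(0.142)⁴/32 = 3.992×10^-5 m⁴.
T_max = τ_allow·J/r = 9.11×10^7 × 3.992×10^-5 / 0.0710 = 51220 N·m.
ω = 2π·230/60 = 24.09 rad/s, so P_max = T_max·ω = 1.234×10^6 W.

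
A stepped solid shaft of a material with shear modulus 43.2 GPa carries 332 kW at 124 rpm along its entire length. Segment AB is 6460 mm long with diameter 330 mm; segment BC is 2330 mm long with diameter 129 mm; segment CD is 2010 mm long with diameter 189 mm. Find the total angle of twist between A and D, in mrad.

ω = 2π·124/60 = 12.99 rad/s, so T = P/ω = 332×10³ / 12.99 = 25570 N·m.
J_AB = π(0.330)⁴/32 = 1.16×10^-3 m⁴; J_BC = π(0.129)⁴/32 = 2.72×10^-5 m⁴; J_CD = π(0.189)⁴/32 = 1.25×10^-4 m⁴.
θ = (T/G)·Σ L_i/J_i = (25570/43.2×10⁹)·(6.46/1.16×10^-3 + 2.33/2.72×10^-5 + 2.01/1.25×10^-4) = 0.06350 rad.

63.5 mrad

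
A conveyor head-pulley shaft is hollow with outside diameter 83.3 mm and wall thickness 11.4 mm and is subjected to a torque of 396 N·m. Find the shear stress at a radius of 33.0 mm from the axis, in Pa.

3.83e6 Pa

J = π(d_o⁴ − d_i⁴)/32 = π(0.0833⁴ − 0.0605⁴)/32 = 3.412×10^-6 m⁴.
Shear stress varies linearly with radius: τ = T·r/J = 396.0 × 0.0330 / 3.412×10^-6 = 3.830×10^6 Pa.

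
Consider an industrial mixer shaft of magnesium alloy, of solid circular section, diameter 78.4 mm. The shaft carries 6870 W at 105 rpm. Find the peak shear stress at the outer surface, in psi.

ω = 2π·105/60 = 11.00 rad/s, so T = P/ω = 6870 / 11.00 = 624.8 N·m.
J = πd⁴/32 = π(0.0784)⁴/32 = 3.709×10^-6 m⁴.
τ_max = T·r/J = 624.8 × 0.0392 / 3.709×10^-6 = 6.603×10^6 Pa.

958 psi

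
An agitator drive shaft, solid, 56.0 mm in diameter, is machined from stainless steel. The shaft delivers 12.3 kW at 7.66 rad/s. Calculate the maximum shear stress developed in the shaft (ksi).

ω = 7.66 rad/s, so T = P/ω = 12.3×10³ / 7.660 = 1606 N·m.
J = πd⁴/32 = π(0.0560)⁴/32 = 9.655×10^-7 m⁴.
τ_max = T·r/J = 1606 × 0.0280 / 9.655×10^-7 = 4.657×10^7 Pa.

6.75 ksi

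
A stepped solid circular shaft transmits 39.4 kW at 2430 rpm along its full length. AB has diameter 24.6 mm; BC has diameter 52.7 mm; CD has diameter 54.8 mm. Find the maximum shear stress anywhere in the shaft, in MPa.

53.0 MPa

ω = 2π·2430/60 = 254.5 rad/s, so T = P/ω = 39.4×10³ / 254.5 = 154.8 N·m.
Under the same torque, τ_max = 16T/(πd³) is largest where d is smallest — segment AB (d = 24.6 mm).
τ_max = 16·154.8/(π·(0.0246)³) = 5.297×10^7 Pa.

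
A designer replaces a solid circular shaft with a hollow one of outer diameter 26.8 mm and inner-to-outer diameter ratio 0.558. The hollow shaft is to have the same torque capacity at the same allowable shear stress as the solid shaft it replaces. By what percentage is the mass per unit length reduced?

26.3 %

Equal τ_max and T ⇒ the solid shaft needs d_s³ = d_o³(1−k⁴), so d_s = 26.8·(1−0.558⁴)^(1/3) = 25.90 mm.
Area ratio A_h/A_s = d_o²(1−k²)/d_s² = (1−k²)/(1−k⁴)^(2/3) = 0.7371.
Mass saving = 1 − 0.7371 = 26.3 %.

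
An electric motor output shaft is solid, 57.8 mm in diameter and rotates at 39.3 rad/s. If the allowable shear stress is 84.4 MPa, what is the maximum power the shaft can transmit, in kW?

126 kW

J = πd⁴/32 = π(0.0578)⁴/32 = 1.096×10^-6 m⁴.
T_max = τ_allow·J/r = 8.44×10^7 × 1.096×10^-6 / 0.0289 = 3200 N·m.
ω = 39.3 rad/s, so P_max = T_max·ω = 1.258×10^5 W.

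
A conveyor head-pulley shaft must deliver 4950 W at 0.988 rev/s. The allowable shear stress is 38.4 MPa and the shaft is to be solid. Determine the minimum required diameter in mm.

47.3 mm

ω = 2π·0.988 = 6.208 rad/s, so T = P/ω = 4950 / 6.208 = 797.4 N·m.
For a solid shaft τ_max = 16T/(πd³), so d = (16T/(π τ_allow))^(1/3) = (16·797.4/(π·3.84×10^7))^(1/3) = 0.04729 m.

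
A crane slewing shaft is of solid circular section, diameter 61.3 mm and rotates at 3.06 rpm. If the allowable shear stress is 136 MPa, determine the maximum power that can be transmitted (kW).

J = πd⁴/32 = π(0.0613)⁴/32 = 1.386×10^-6 m⁴.
T_max = τ_allow·J/r = 1.36×10^8 × 1.386×10^-6 / 0.0307 = 6151 N·m.
ω = 2π·3.06/60 = 0.3204 rad/s, so P_max = T_max·ω = 1971 W.

1.97 kW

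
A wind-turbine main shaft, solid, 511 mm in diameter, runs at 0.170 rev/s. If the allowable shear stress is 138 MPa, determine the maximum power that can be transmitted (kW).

3860 kW

J = πd⁴/32 = π(0.511)⁴/32 = 6.694×10^-3 m⁴.
T_max = τ_allow·J/r = 1.38×10^8 × 6.694×10^-3 / 0.256 = 3.616e6 N·m.
ω = 2π·0.170 = 1.068 rad/s, so P_max = T_max·ω = 3.862×10^6 W.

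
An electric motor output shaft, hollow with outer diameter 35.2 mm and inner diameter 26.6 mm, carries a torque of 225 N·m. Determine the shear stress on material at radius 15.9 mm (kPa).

J = π(d_o⁴ − d_i⁴)/32 = π(0.0352⁴ − 0.0266⁴)/32 = 1.016×10^-7 m⁴.
Shear stress varies linearly with radius: τ = T·r/J = 225.0 × 0.0159 / 1.016×10^-7 = 3.522×10^7 Pa.

35200 kPa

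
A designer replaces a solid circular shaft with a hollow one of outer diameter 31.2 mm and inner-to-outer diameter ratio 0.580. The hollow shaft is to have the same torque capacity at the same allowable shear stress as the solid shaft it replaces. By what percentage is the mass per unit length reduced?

Equal τ_max and T ⇒ the solid shaft needs d_s³ = d_o³(1−k⁴), so d_s = 31.2·(1−0.580⁴)^(1/3) = 29.98 mm.
Area ratio A_h/A_s = d_o²(1−k²)/d_s² = (1−k²)/(1−k⁴)^(2/3) = 0.7189.
Mass saving = 1 − 0.7189 = 28.1 %.

28.1 %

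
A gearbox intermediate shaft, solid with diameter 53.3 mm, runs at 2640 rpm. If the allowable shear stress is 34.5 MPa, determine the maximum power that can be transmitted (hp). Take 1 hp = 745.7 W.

380 hp

J = πd⁴/32 = π(0.0533)⁴/32 = 7.923×10^-7 m⁴.
T_max = τ_allow·J/r = 3.45×10^7 × 7.923×10^-7 / 0.0267 = 1026 N·m.
ω = 2π·2640/60 = 276.5 rad/s, so P_max = T_max·ω = 2.836×10^5 W.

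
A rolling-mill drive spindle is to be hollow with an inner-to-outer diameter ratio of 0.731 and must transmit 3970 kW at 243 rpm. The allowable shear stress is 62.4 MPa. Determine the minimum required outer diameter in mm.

261 mm

ω = 2π·243/60 = 25.45 rad/s, so T = P/ω = 3970×10³ / 25.45 = 156000 N·m.
For a hollow shaft with d_i/d_o = 0.731: τ_max = 16T/(π d_o³ (1−k⁴)), so d_o = [16T/(π τ_allow (1−k⁴))]^(1/3) = [16·156000/(π·6.24×10^7·0.7145)]^(1/3) = 0.2612 m.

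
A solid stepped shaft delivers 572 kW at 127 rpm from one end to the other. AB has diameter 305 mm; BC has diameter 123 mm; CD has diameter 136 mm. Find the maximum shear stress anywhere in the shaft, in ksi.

17.1 ksi

ω = 2π·127/60 = 13.30 rad/s, so T = P/ω = 572×10³ / 13.30 = 43010 N·m.
Under the same torque, τ_max = 16T/(πd³) is largest where d is smallest — segment BC (d = 123 mm).
τ_max = 16·43010/(π·(0.123)³) = 1.177×10^8 Pa.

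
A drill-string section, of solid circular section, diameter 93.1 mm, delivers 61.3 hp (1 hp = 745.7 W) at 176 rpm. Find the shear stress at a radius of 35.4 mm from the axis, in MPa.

11.9 MPa

ω = 2π·176/60 = 18.43 rad/s, so T = P/ω = 61.3×745.7 / 18.43 = 2480 N·m.
J = πd⁴/32 = π(0.0931)⁴/32 = 7.376×10^-6 m⁴.
Shear stress varies linearly with radius: τ = T·r/J = 2480 × 0.0354 / 7.376×10^-6 = 1.190×10^7 Pa.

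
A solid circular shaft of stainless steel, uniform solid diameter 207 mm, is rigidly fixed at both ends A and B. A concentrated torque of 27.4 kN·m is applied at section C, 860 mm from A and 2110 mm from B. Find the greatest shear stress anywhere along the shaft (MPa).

11.2 MPa

With uniform GJ and both ends fixed, compatibility θ_AC = θ_CB gives T_A·a = T_B·b, together with T_A + T_B = T₀.
T_A = T₀·b/(a+b) = 27400·2110/2970 = 19470 N·m; T_B = 7934 N·m.
τ in each portion: τ_AC = 1.12×10^7 Pa, τ_CB = 4.56×10^6 Pa; maximum is in AC.
τ_max = T_AC·r/J = 19470·0.103/1.80×10^-4 = 1.118×10^7 Pa.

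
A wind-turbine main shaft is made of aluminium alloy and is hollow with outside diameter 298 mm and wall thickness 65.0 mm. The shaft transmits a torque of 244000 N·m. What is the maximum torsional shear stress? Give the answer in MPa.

52.2 MPa

J = π(d_o⁴ − d_i⁴)/32 = π(0.298⁴ − 0.168⁴)/32 = 6.960×10^-4 m⁴.
τ_max = T·r/J = 244000 × 0.149 / 6.960×10^-4 = 5.223×10^7 Pa.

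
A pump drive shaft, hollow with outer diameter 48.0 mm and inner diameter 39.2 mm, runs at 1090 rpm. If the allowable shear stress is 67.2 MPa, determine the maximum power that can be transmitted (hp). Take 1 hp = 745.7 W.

124 hp

J = π(d_o⁴ − d_i⁴)/32 = π(0.0480⁴ − 0.0392⁴)/32 = 2.893×10^-7 m⁴.
T_max = τ_allow·J/r = 6.72×10^7 × 2.893×10^-7 / 0.0240 = 810.1 N·m.
ω = 2π·1090/60 = 114.1 rad/s, so P_max = T_max·ω = 9.247×10^4 W.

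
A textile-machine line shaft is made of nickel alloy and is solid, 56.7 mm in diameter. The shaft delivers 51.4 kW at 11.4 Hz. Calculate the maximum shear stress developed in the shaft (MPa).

20.0 MPa

ω = 2π·11.4 = 71.63 rad/s, so T = P/ω = 51.4×10³ / 71.63 = 717.6 N·m.
J = πd⁴/32 = π(0.0567)⁴/32 = 1.015×10^-6 m⁴.
τ_max = T·r/J = 717.6 × 0.0284 / 1.015×10^-6 = 2.005×10^7 Pa.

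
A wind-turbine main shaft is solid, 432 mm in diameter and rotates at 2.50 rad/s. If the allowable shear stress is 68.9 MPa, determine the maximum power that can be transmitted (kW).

J = πd⁴/32 = π(0.432)⁴/32 = 3.419×10^-3 m⁴.
T_max = τ_allow·J/r = 6.89×10^7 × 3.419×10^-3 / 0.216 = 1.091e6 N·m.
ω = 2.50 rad/s, so P_max = T_max·ω = 2.727×10^6 W.

2730 kW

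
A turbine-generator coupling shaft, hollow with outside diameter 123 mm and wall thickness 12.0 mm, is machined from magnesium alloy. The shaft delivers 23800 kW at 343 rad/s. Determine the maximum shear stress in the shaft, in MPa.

ω = 343 rad/s, so T = P/ω = 23800×10³ / 343.0 = 69390 N·m.
J = π(d_o⁴ − d_i⁴)/32 = π(0.123⁴ − 0.0990⁴)/32 = 1.304×10^-5 m⁴.
τ_max = T·r/J = 69390 × 0.0615 / 1.304×10^-5 = 3.272×10^8 Pa.

327 MPa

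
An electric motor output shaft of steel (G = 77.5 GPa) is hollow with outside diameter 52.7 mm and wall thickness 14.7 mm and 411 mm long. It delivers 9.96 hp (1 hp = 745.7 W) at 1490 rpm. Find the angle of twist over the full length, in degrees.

0.0199°

ω = 2π·1490/60 = 156.0 rad/s, so T = P/ω = 9.96×745.7 / 156.0 = 47.60 N·m.
J = π(d_o⁴ − d_i⁴)/32 = π(0.0527⁴ − 0.0233⁴)/32 = 7.283×10^-7 m⁴.
θ = T·L/(G·J) = 47.60 × 0.411 / (77.5×10⁹ × 7.283×10^-7) = 3.466×10^-4 rad.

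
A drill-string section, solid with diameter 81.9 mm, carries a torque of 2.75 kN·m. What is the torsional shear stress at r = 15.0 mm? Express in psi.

1350 psi

J = πd⁴/32 = π(0.0819)⁴/32 = 4.417×10^-6 m⁴.
Shear stress varies linearly with radius: τ = T·r/J = 2750 × 0.0150 / 4.417×10^-6 = 9.339×10^6 Pa.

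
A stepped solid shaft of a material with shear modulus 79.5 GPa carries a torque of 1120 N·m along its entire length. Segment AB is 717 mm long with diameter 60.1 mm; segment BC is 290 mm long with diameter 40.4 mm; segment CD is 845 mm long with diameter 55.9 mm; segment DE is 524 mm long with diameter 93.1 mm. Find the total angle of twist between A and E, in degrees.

2.12°

J_AB = π(0.0601)⁴/32 = 1.28×10^-6 m⁴; J_BC = π(0.0404)⁴/32 = 2.62×10^-7 m⁴; J_CD = π(0.0559)⁴/32 = 9.59×10^-7 m⁴; J_DE = π(0.0931)⁴/32 = 7.38×10^-6 m⁴.
θ = (T/G)·Σ L_i/J_i = (1120/79.5×10⁹)·(0.717/1.28×10^-6 + 0.290/2.62×10^-7 + 0.845/9.59×10^-7 + 0.524/7.38×10^-6) = 0.03693 rad.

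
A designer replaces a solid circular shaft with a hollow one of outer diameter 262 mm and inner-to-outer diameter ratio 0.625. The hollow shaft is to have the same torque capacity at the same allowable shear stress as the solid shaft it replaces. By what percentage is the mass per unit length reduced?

32.0 %

Equal τ_max and T ⇒ the solid shaft needs d_s³ = d_o³(1−k⁴), so d_s = 262·(1−0.625⁴)^(1/3) = 247.9 mm.
Area ratio A_h/A_s = d_o²(1−k²)/d_s² = (1−k²)/(1−k⁴)^(2/3) = 0.6805.
Mass saving = 1 − 0.6805 = 32.0 %.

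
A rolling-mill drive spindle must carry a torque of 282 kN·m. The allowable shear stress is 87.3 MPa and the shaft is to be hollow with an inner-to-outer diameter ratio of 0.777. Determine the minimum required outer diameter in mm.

296 mm

For a hollow shaft with d_i/d_o = 0.777: τ_max = 16T/(π d_o³ (1−k⁴)), so d_o = [16T/(π τ_allow (1−k⁴))]^(1/3) = [16·282000/(π·8.73×10^7·0.6355)]^(1/3) = 0.2958 m.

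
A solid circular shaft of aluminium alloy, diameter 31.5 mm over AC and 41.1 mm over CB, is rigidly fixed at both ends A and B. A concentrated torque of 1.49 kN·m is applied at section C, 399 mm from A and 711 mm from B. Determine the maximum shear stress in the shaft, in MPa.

92.4 MPa

Compatibility: T_A·a/J_AC = T_B·b/J_CB with T_A + T_B = T₀.
J_AC = 9.67×10^-8 m⁴, J_CB = 2.80×10^-7 m⁴, so T_A = T₀·(J_AC/a)/((J_AC/a)+(J_CB/b)) = 567.3 N·m, T_B = 922.7 N·m.
τ in each portion: τ_AC = 9.24×10^7 Pa, τ_CB = 6.77×10^7 Pa; maximum is in AC.
τ_max = T_AC·r/J = 567.3·0.0158/9.67×10^-8 = 9.244×10^7 Pa.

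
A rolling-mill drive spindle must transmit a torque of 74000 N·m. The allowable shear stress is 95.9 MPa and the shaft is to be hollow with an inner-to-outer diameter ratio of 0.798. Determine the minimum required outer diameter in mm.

188 mm

For a hollow shaft with d_i/d_o = 0.798: τ_max = 16T/(π d_o³ (1−k⁴)), so d_o = [16T/(π τ_allow (1−k⁴))]^(1/3) = [16·74000/(π·9.59×10^7·0.5945)]^(1/3) = 0.1877 m.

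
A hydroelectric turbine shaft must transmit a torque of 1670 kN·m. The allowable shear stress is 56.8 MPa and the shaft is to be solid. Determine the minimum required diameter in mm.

531 mm

For a solid shaft τ_max = 16T/(πd³), so d = (16T/(π τ_allow))^(1/3) = (16·1.670e6/(π·5.68×10^7))^(1/3) = 0.5310 m.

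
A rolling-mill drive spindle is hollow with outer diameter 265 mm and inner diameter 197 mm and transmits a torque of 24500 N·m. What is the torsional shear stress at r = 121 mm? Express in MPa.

8.82 MPa

J = π(d_o⁴ − d_i⁴)/32 = π(0.265⁴ − 0.197⁴)/32 = 3.363×10^-4 m⁴.
Shear stress varies linearly with radius: τ = T·r/J = 24500 × 0.121 / 3.363×10^-4 = 8.815×10^6 Pa.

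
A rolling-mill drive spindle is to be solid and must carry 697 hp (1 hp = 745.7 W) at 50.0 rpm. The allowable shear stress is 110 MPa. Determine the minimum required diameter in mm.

ω = 2π·50.0/60 = 5.236 rad/s, so T = P/ω = 697×745.7 / 5.236 = 99270 N·m.
For a solid shaft τ_max = 16T/(πd³), so d = (16T/(π τ_allow))^(1/3) = (16·99270/(π·1.10×10^8))^(1/3) = 0.1663 m.

166 mm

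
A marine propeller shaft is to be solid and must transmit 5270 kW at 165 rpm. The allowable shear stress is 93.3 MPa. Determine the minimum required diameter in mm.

ω = 2π·165/60 = 17.28 rad/s, so T = P/ω = 5270×10³ / 17.28 = 305000 N·m.
For a solid shaft τ_max = 16T/(πd³), so d = (16T/(π τ_allow))^(1/3) = (16·305000/(π·9.33×10^7))^(1/3) = 0.2553 m.

255 mm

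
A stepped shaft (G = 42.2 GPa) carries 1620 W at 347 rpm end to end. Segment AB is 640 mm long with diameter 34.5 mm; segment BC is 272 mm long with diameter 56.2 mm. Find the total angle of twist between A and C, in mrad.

5.15 mrad

ω = 2π·347/60 = 36.34 rad/s, so T = P/ω = 1620 / 36.34 = 44.58 N·m.
J_AB = π(0.0345)⁴/32 = 1.39×10^-7 m⁴; J_BC = π(0.0562)⁴/32 = 9.79×10^-7 m⁴.
θ = (T/G)·Σ L_i/J_i = (44.58/42.2×10⁹)·(0.640/1.39×10^-7 + 0.272/9.79×10^-7) = 5.155×10^-3 rad.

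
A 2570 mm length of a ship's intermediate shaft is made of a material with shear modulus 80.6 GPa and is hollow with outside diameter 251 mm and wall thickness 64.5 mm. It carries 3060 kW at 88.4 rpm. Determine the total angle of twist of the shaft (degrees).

1.64°

ω = 2π·88.4/60 = 9.257 rad/s, so T = P/ω = 3060×10³ / 9.257 = 330600 N·m.
J = π(d_o⁴ − d_i⁴)/32 = π(0.251⁴ − 0.122⁴)/32 = 3.679×10^-4 m⁴.
θ = T·L/(G·J) = 330600 × 2.57 / (80.6×10⁹ × 3.679×10^-4) = 0.02865 rad.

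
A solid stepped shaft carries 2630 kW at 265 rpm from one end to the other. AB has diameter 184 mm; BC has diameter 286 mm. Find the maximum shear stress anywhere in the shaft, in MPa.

ω = 2π·265/60 = 27.75 rad/s, so T = P/ω = 2630×10³ / 27.75 = 94770 N·m.
Under the same torque, τ_max = 16T/(πd³) is largest where d is smallest — segment AB (d = 184 mm).
τ_max = 16·94770/(π·(0.184)³) = 7.748×10^7 Pa.

77.5 MPa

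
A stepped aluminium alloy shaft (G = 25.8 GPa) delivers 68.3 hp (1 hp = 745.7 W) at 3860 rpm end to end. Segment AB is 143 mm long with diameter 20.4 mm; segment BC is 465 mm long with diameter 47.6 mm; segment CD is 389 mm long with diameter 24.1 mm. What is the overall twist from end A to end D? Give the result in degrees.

5.90°

ω = 2π·3860/60 = 404.2 rad/s, so T = P/ω = 68.3×745.7 / 404.2 = 126.0 N·m.
J_AB = π(0.0204)⁴/32 = 1.70×10^-8 m⁴; J_BC = π(0.0476)⁴/32 = 5.04×10^-7 m⁴; J_CD = π(0.0241)⁴/32 = 3.31×10^-8 m⁴.
θ = (T/G)·Σ L_i/J_i = (126.0/25.8×10⁹)·(0.143/1.70×10^-8 + 0.465/5.04×10^-7 + 0.389/3.31×10^-8) = 0.1029 rad.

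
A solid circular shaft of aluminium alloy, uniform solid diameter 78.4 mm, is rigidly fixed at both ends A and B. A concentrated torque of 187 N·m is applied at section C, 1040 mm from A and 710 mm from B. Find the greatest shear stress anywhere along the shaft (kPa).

1170 kPa

With uniform GJ and both ends fixed, compatibility θ_AC = θ_CB gives T_A·a = T_B·b, together with T_A + T_B = T₀.
T_A = T₀·b/(a+b) = 187.0·710/1750 = 75.87 N·m; T_B = 111.1 N·m.
τ in each portion: τ_AC = 8.02×10^5 Pa, τ_CB = 1.17×10^6 Pa; maximum is in CB.
τ_max = T_CB·r/J = 111.1·0.0392/3.71×10^-6 = 1.175×10^6 Pa.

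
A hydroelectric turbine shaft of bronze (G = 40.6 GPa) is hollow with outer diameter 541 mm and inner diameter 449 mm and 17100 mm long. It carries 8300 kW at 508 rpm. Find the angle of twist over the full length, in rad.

ω = 2π·508/60 = 53.20 rad/s, so T = P/ω = 8300×10³ / 53.20 = 156000 N·m.
J = π(d_o⁴ − d_i⁴)/32 = π(0.541⁴ − 0.449⁴)/32 = 4.420×10^-3 m⁴.
θ = T·L/(G·J) = 156000 × 17.1 / (40.6×10⁹ × 4.420×10^-3) = 0.01487 rad.

0.0149 rad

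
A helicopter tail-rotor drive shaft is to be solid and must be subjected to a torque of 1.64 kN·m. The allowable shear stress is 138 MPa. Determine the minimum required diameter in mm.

For a solid shaft τ_max = 16T/(πd³), so d = (16T/(π τ_allow))^(1/3) = (16·1640/(π·1.38×10^8))^(1/3) = 0.03926 m.

39.3 mm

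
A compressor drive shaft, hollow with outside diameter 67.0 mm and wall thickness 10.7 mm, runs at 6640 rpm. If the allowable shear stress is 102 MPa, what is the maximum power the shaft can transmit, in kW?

J = π(d_o⁴ − d_i⁴)/32 = π(0.0670⁴ − 0.0456⁴)/32 = 1.554×10^-6 m⁴.
T_max = τ_allow·J/r = 1.02×10^8 × 1.554×10^-6 / 0.0335 = 4731 N·m.
ω = 2π·6640/60 = 695.3 rad/s, so P_max = T_max·ω = 3.290×10^6 W.

3290 kW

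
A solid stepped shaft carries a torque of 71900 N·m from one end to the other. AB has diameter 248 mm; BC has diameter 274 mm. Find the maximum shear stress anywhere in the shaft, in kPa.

24000 kPa

Under the same torque, τ_max = 16T/(πd³) is largest where d is smallest — segment AB (d = 248 mm).
τ_max = 16·71900/(π·(0.248)³) = 2.401×10^7 Pa.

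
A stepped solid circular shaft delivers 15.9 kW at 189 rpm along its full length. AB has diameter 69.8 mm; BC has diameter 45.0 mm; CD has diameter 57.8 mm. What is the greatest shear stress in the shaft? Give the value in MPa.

ω = 2π·189/60 = 19.79 rad/s, so T = P/ω = 15.9×10³ / 19.79 = 803.4 N·m.
Under the same torque, τ_max = 16T/(πd³) is largest where d is smallest — segment BC (d = 45.0 mm).
τ_max = 16·803.4/(π·(0.0450)³) = 4.490×10^7 Pa.

44.9 MPa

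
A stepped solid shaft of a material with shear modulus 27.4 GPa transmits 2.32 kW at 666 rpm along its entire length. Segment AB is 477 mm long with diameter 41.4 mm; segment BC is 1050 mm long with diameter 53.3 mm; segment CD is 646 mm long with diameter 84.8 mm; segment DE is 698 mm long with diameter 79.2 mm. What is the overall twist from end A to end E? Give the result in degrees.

ω = 2π·666/60 = 69.74 rad/s, so T = P/ω = 2.32×10³ / 69.74 = 33.26 N·m.
J_AB = π(0.0414)⁴/32 = 2.88×10^-7 m⁴; J_BC = π(0.0533)⁴/32 = 7.92×10^-7 m⁴; J_CD = π(0.0848)⁴/32 = 5.08×10^-6 m⁴; J_DE = π(0.0792)⁴/32 = 3.86×10^-6 m⁴.
θ = (T/G)·Σ L_i/J_i = (33.26/27.4×10⁹)·(0.477/2.88×10^-7 + 1.05/7.92×10^-7 + 0.646/5.08×10^-6 + 0.698/3.86×10^-6) = 3.991×10^-3 rad.

0.229°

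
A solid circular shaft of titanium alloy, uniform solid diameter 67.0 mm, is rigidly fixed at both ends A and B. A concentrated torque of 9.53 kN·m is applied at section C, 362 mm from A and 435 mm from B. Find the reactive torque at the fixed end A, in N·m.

With uniform GJ and both ends fixed, compatibility θ_AC = θ_CB gives T_A·a = T_B·b, together with T_A + T_B = T₀.
T_A = T₀·b/(a+b) = 9530·435/797.0 = 5201 N·m; T_B = 4329 N·m.

5200 N·m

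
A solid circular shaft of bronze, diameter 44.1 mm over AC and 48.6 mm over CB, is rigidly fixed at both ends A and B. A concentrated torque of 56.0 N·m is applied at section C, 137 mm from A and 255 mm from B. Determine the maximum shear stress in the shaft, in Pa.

Compatibility: T_A·a/J_AC = T_B·b/J_CB with T_A + T_B = T₀.
J_AC = 3.71×10^-7 m⁴, J_CB = 5.48×10^-7 m⁴, so T_A = T₀·(J_AC/a)/((J_AC/a)+(J_CB/b)) = 31.24 N·m, T_B = 24.76 N·m.
τ in each portion: τ_AC = 1.86×10^6 Pa, τ_CB = 1.10×10^6 Pa; maximum is in AC.
τ_max = T_AC·r/J = 31.24·0.0221/3.71×10^-7 = 1.855×10^6 Pa.

1.86e6 Pa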